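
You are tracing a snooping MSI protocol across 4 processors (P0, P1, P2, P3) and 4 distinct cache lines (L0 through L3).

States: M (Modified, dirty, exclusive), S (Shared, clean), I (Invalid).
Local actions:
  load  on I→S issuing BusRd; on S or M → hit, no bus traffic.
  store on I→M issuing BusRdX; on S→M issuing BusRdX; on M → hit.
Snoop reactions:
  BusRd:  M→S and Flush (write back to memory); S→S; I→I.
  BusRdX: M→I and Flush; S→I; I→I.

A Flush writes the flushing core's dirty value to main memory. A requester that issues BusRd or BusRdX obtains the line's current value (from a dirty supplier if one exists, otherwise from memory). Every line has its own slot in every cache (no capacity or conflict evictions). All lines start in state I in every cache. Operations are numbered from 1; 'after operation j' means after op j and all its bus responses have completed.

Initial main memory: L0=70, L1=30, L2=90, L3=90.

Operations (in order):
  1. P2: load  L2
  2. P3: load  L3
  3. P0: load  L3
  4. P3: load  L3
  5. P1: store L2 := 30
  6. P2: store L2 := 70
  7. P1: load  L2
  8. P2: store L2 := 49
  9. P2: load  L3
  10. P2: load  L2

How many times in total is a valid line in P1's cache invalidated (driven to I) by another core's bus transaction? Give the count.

[1] P2: load  L2 | P0:I, P1:I, P2:S(90), P3:I | bus: BusRd
[2] P3: load  L3 | P0:I, P1:I, P2:I, P3:S(90) | bus: BusRd
[3] P0: load  L3 | P0:S(90), P1:I, P2:I, P3:S(90) | bus: BusRd
[4] P3: load  L3 | P0:S(90), P1:I, P2:I, P3:S(90) | bus: none
[5] P1: store L2 := 30 | P0:I, P1:M(30), P2:I, P3:I | bus: BusRdX
[6] P2: store L2 := 70 | P0:I, P1:I, P2:M(70), P3:I | bus: BusRdX,Flush
[7] P1: load  L2 | P0:I, P1:S(70), P2:S(70), P3:I | bus: BusRd,Flush
[8] P2: store L2 := 49 | P0:I, P1:I, P2:M(49), P3:I | bus: BusRdX
[9] P2: load  L3 | P0:S(90), P1:I, P2:S(90), P3:S(90) | bus: BusRd
[10] P2: load  L2 | P0:I, P1:I, P2:M(49), P3:I | bus: none

invalidations = 2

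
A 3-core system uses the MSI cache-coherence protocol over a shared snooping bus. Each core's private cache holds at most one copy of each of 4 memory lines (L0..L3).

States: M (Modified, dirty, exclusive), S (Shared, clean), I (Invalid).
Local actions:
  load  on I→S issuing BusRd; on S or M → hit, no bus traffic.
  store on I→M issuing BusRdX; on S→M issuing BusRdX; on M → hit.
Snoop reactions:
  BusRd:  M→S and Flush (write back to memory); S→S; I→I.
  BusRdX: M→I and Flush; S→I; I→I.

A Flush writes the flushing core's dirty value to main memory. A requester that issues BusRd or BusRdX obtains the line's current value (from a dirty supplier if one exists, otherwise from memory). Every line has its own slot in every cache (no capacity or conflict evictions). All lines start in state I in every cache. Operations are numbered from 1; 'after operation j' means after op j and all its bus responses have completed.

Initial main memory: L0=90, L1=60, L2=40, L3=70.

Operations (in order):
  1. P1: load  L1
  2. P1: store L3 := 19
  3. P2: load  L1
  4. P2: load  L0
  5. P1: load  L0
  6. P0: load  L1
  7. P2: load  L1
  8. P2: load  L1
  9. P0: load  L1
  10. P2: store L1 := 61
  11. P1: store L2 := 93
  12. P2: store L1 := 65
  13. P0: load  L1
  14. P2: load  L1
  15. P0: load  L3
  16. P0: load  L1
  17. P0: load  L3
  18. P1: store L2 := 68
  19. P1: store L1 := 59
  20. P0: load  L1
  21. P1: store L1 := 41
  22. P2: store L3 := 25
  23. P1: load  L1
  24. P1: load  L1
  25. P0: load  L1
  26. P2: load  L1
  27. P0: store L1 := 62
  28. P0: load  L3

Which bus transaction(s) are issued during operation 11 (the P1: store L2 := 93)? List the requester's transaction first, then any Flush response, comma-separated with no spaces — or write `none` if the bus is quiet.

step 1: P1: load  L1  ⟶  ISI  (L1)  txn=BusRd  M[L1]=60
step 2: P1: store L3 := 19  ⟶  IMI  (L3)  txn=BusRdX  M[L3]=70
step 3: P2: load  L1  ⟶  ISS  (L1)  txn=BusRd  M[L1]=60
step 4: P2: load  L0  ⟶  IIS  (L0)  txn=BusRd  M[L0]=90
step 5: P1: load  L0  ⟶  ISS  (L0)  txn=BusRd  M[L0]=90
step 6: P0: load  L1  ⟶  SSS  (L1)  txn=BusRd  M[L1]=60
step 7: P2: load  L1  ⟶  SSS  (L1)  txn=∅  M[L1]=60
step 8: P2: load  L1  ⟶  SSS  (L1)  txn=∅  M[L1]=60
step 9: P0: load  L1  ⟶  SSS  (L1)  txn=∅  M[L1]=60
step 10: P2: store L1 := 61  ⟶  IIM  (L1)  txn=BusRdX  M[L1]=60
step 11: P1: store L2 := 93  ⟶  IMI  (L2)  txn=BusRdX  M[L2]=40
step 12: P2: store L1 := 65  ⟶  IIM  (L1)  txn=∅  M[L1]=60
step 13: P0: load  L1  ⟶  SIS  (L1)  txn=BusRd+Flush  M[L1]=65
step 14: P2: load  L1  ⟶  SIS  (L1)  txn=∅  M[L1]=65
step 15: P0: load  L3  ⟶  SSI  (L3)  txn=BusRd+Flush  M[L3]=19
step 16: P0: load  L1  ⟶  SIS  (L1)  txn=∅  M[L1]=65
step 17: P0: load  L3  ⟶  SSI  (L3)  txn=∅  M[L3]=19
step 18: P1: store L2 := 68  ⟶  IMI  (L2)  txn=∅  M[L2]=40
step 19: P1: store L1 := 59  ⟶  IMI  (L1)  txn=BusRdX  M[L1]=65
step 20: P0: load  L1  ⟶  SSI  (L1)  txn=BusRd+Flush  M[L1]=59
step 21: P1: store L1 := 41  ⟶  IMI  (L1)  txn=BusRdX  M[L1]=59
step 22: P2: store L3 := 25  ⟶  IIM  (L3)  txn=BusRdX  M[L3]=19
step 23: P1: load  L1  ⟶  IMI  (L1)  txn=∅  M[L1]=59
step 24: P1: load  L1  ⟶  IMI  (L1)  txn=∅  M[L1]=59
step 25: P0: load  L1  ⟶  SSI  (L1)  txn=BusRd+Flush  M[L1]=41
step 26: P2: load  L1  ⟶  SSS  (L1)  txn=BusRd  M[L1]=41
step 27: P0: store L1 := 62  ⟶  MII  (L1)  txn=BusRdX  M[L1]=41
step 28: P0: load  L3  ⟶  SIS  (L3)  txn=BusRd+Flush  M[L3]=25

bus = BusRdX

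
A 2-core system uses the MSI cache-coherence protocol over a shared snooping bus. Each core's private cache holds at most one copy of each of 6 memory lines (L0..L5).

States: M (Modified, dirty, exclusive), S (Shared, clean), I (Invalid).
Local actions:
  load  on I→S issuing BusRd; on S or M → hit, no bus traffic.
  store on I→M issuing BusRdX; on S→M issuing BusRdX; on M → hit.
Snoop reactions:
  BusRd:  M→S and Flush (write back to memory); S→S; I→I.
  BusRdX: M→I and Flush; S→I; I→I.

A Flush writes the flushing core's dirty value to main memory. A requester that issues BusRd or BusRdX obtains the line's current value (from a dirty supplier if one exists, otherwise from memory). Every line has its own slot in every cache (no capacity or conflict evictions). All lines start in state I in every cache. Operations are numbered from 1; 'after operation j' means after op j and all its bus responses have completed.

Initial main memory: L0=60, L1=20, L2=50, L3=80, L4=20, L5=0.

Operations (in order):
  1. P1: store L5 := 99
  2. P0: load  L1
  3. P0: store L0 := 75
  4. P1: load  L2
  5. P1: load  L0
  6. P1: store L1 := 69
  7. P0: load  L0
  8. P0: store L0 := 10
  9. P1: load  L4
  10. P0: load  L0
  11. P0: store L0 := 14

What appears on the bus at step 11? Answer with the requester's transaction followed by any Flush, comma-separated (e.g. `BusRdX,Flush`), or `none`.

  op1 P1: store L5 := 99 → I/M on L5; bus BusRdX; mem=0
  op2 P0: load  L1 → S/I on L1; bus BusRd; mem=20
  op3 P0: store L0 := 75 → M/I on L0; bus BusRdX; mem=60
  op4 P1: load  L2 → I/S on L2; bus BusRd; mem=50
  op5 P1: load  L0 → S/S on L0; bus BusRd Flush; mem=75
  op6 P1: store L1 := 69 → I/M on L1; bus BusRdX; mem=20
  op7 P0: load  L0 → S/S on L0; bus (none); mem=75
  op8 P0: store L0 := 10 → M/I on L0; bus BusRdX; mem=75
  op9 P1: load  L4 → I/S on L4; bus BusRd; mem=20
  op10 P0: load  L0 → M/I on L0; bus (none); mem=75
  op11 P0: store L0 := 14 → M/I on L0; bus (none); mem=75

bus = none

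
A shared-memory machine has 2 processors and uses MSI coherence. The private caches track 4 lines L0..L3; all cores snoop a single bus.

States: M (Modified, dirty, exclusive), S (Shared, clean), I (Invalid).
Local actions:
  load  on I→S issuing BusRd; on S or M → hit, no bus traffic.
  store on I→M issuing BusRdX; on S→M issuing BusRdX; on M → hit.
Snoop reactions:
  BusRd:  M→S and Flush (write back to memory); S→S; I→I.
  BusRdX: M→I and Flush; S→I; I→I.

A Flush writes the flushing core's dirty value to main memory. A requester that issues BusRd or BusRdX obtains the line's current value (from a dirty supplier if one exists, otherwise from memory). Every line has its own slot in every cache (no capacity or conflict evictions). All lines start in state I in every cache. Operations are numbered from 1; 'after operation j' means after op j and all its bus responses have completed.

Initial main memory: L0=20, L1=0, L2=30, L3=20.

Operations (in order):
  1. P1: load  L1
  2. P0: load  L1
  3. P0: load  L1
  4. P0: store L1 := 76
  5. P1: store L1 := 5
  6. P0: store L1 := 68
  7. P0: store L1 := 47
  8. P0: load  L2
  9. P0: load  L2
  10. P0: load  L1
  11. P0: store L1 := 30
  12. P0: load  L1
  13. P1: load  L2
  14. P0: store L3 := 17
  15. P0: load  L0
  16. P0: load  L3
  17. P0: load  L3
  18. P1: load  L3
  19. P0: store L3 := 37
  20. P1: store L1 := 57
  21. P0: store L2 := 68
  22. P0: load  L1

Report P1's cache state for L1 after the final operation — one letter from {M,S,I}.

state = S

1. P1: load  L1  bus=[BusRd]  L1: P0=I P1=S  mem[L1]=0
2. P0: load  L1  bus=[BusRd]  L1: P0=S P1=S  mem[L1]=0
3. P0: load  L1  bus=[-]  L1: P0=S P1=S  mem[L1]=0
4. P0: store L1 := 76  bus=[BusRdX]  L1: P0=M P1=I  mem[L1]=0
5. P1: store L1 := 5  bus=[BusRdX,Flush]  L1: P0=I P1=M  mem[L1]=76
6. P0: store L1 := 68  bus=[BusRdX,Flush]  L1: P0=M P1=I  mem[L1]=5
7. P0: store L1 := 47  bus=[-]  L1: P0=M P1=I  mem[L1]=5
8. P0: load  L2  bus=[BusRd]  L2: P0=S P1=I  mem[L2]=30
9. P0: load  L2  bus=[-]  L2: P0=S P1=I  mem[L2]=30
10. P0: load  L1  bus=[-]  L1: P0=M P1=I  mem[L1]=5
11. P0: store L1 := 30  bus=[-]  L1: P0=M P1=I  mem[L1]=5
12. P0: load  L1  bus=[-]  L1: P0=M P1=I  mem[L1]=5
13. P1: load  L2  bus=[BusRd]  L2: P0=S P1=S  mem[L2]=30
14. P0: store L3 := 17  bus=[BusRdX]  L3: P0=M P1=I  mem[L3]=20
15. P0: load  L0  bus=[BusRd]  L0: P0=S P1=I  mem[L0]=20
16. P0: load  L3  bus=[-]  L3: P0=M P1=I  mem[L3]=20
17. P0: load  L3  bus=[-]  L3: P0=M P1=I  mem[L3]=20
18. P1: load  L3  bus=[BusRd,Flush]  L3: P0=S P1=S  mem[L3]=17
19. P0: store L3 := 37  bus=[BusRdX]  L3: P0=M P1=I  mem[L3]=17
20. P1: store L1 := 57  bus=[BusRdX,Flush]  L1: P0=I P1=M  mem[L1]=30
21. P0: store L2 := 68  bus=[BusRdX]  L2: P0=M P1=I  mem[L2]=30
22. P0: load  L1  bus=[BusRd,Flush]  L1: P0=S P1=S  mem[L1]=57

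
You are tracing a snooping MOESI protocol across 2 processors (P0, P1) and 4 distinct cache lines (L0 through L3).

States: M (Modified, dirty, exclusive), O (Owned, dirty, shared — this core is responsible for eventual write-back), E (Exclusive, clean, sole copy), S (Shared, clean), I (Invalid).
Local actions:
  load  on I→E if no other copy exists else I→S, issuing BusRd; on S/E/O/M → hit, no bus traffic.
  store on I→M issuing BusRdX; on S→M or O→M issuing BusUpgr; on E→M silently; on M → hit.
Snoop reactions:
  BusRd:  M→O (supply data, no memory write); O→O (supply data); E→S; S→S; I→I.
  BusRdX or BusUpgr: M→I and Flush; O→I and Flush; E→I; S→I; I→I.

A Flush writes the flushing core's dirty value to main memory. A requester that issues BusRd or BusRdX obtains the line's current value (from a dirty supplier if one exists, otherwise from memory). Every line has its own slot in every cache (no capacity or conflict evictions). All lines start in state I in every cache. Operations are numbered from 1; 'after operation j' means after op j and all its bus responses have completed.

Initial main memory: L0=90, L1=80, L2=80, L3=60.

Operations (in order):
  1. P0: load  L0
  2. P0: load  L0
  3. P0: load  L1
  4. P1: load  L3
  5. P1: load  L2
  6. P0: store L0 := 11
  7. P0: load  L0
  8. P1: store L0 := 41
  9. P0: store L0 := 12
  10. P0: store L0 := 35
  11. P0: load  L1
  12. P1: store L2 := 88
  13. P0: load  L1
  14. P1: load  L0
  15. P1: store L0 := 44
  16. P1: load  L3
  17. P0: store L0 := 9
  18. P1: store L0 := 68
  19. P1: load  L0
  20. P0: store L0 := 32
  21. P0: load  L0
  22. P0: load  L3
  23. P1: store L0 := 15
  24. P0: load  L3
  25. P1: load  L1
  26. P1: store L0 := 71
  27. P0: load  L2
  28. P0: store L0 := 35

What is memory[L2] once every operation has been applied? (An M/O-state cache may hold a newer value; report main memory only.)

step 1: P0: load  L0  ⟶  EI  (L0)  txn=BusRd  M[L0]=90
step 2: P0: load  L0  ⟶  EI  (L0)  txn=∅  M[L0]=90
step 3: P0: load  L1  ⟶  EI  (L1)  txn=BusRd  M[L1]=80
step 4: P1: load  L3  ⟶  IE  (L3)  txn=BusRd  M[L3]=60
step 5: P1: load  L2  ⟶  IE  (L2)  txn=BusRd  M[L2]=80
step 6: P0: store L0 := 11  ⟶  MI  (L0)  txn=∅  M[L0]=90
step 7: P0: load  L0  ⟶  MI  (L0)  txn=∅  M[L0]=90
step 8: P1: store L0 := 41  ⟶  IM  (L0)  txn=BusRdX+Flush  M[L0]=11
step 9: P0: store L0 := 12  ⟶  MI  (L0)  txn=BusRdX+Flush  M[L0]=41
step 10: P0: store L0 := 35  ⟶  MI  (L0)  txn=∅  M[L0]=41
step 11: P0: load  L1  ⟶  EI  (L1)  txn=∅  M[L1]=80
step 12: P1: store L2 := 88  ⟶  IM  (L2)  txn=∅  M[L2]=80
step 13: P0: load  L1  ⟶  EI  (L1)  txn=∅  M[L1]=80
step 14: P1: load  L0  ⟶  OS  (L0)  txn=BusRd  M[L0]=41
step 15: P1: store L0 := 44  ⟶  IM  (L0)  txn=BusUpgr+Flush  M[L0]=35
step 16: P1: load  L3  ⟶  IE  (L3)  txn=∅  M[L3]=60
step 17: P0: store L0 := 9  ⟶  MI  (L0)  txn=BusRdX+Flush  M[L0]=44
step 18: P1: store L0 := 68  ⟶  IM  (L0)  txn=BusRdX+Flush  M[L0]=9
step 19: P1: load  L0  ⟶  IM  (L0)  txn=∅  M[L0]=9
step 20: P0: store L0 := 32  ⟶  MI  (L0)  txn=BusRdX+Flush  M[L0]=68
step 21: P0: load  L0  ⟶  MI  (L0)  txn=∅  M[L0]=68
step 22: P0: load  L3  ⟶  SS  (L3)  txn=BusRd  M[L3]=60
step 23: P1: store L0 := 15  ⟶  IM  (L0)  txn=BusRdX+Flush  M[L0]=32
step 24: P0: load  L3  ⟶  SS  (L3)  txn=∅  M[L3]=60
step 25: P1: load  L1  ⟶  SS  (L1)  txn=BusRd  M[L1]=80
step 26: P1: store L0 := 71  ⟶  IM  (L0)  txn=∅  M[L0]=32
step 27: P0: load  L2  ⟶  SO  (L2)  txn=BusRd  M[L2]=80
step 28: P0: store L0 := 35  ⟶  MI  (L0)  txn=BusRdX+Flush  M[L0]=71

memory[L2] = 80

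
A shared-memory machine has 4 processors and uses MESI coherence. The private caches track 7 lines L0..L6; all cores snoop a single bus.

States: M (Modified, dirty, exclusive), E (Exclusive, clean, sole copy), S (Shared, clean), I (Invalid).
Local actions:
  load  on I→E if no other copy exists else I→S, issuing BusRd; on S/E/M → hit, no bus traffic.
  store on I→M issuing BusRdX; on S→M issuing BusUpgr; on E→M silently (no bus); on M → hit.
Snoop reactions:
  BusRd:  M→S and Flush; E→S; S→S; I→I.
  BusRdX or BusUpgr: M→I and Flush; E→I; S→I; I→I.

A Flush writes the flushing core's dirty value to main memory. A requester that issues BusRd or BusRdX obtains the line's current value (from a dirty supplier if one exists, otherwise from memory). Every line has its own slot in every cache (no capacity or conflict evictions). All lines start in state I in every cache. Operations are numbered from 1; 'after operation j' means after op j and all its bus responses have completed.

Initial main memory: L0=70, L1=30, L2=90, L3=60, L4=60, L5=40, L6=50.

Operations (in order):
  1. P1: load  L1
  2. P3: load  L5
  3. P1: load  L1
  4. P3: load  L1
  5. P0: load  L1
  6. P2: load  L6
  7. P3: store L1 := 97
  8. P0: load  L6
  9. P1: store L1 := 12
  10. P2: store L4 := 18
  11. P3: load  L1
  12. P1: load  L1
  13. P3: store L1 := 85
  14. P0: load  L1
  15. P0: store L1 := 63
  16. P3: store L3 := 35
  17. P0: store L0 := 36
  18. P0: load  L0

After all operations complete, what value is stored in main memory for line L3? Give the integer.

memory[L3] = 60

1. P1: load  L1  bus=[BusRd]  L1: P0=I P1=E P2=I P3=I  mem[L1]=30
2. P3: load  L5  bus=[BusRd]  L5: P0=I P1=I P2=I P3=E  mem[L5]=40
3. P1: load  L1  bus=[-]  L1: P0=I P1=E P2=I P3=I  mem[L1]=30
4. P3: load  L1  bus=[BusRd]  L1: P0=I P1=S P2=I P3=S  mem[L1]=30
5. P0: load  L1  bus=[BusRd]  L1: P0=S P1=S P2=I P3=S  mem[L1]=30
6. P2: load  L6  bus=[BusRd]  L6: P0=I P1=I P2=E P3=I  mem[L6]=50
7. P3: store L1 := 97  bus=[BusUpgr]  L1: P0=I P1=I P2=I P3=M  mem[L1]=30
8. P0: load  L6  bus=[BusRd]  L6: P0=S P1=I P2=S P3=I  mem[L6]=50
9. P1: store L1 := 12  bus=[BusRdX,Flush]  L1: P0=I P1=M P2=I P3=I  mem[L1]=97
10. P2: store L4 := 18  bus=[BusRdX]  L4: P0=I P1=I P2=M P3=I  mem[L4]=60
11. P3: load  L1  bus=[BusRd,Flush]  L1: P0=I P1=S P2=I P3=S  mem[L1]=12
12. P1: load  L1  bus=[-]  L1: P0=I P1=S P2=I P3=S  mem[L1]=12
13. P3: store L1 := 85  bus=[BusUpgr]  L1: P0=I P1=I P2=I P3=M  mem[L1]=12
14. P0: load  L1  bus=[BusRd,Flush]  L1: P0=S P1=I P2=I P3=S  mem[L1]=85
15. P0: store L1 := 63  bus=[BusUpgr]  L1: P0=M P1=I P2=I P3=I  mem[L1]=85
16. P3: store L3 := 35  bus=[BusRdX]  L3: P0=I P1=I P2=I P3=M  mem[L3]=60
17. P0: store L0 := 36  bus=[BusRdX]  L0: P0=M P1=I P2=I P3=I  mem[L0]=70
18. P0: load  L0  bus=[-]  L0: P0=M P1=I P2=I P3=I  mem[L0]=70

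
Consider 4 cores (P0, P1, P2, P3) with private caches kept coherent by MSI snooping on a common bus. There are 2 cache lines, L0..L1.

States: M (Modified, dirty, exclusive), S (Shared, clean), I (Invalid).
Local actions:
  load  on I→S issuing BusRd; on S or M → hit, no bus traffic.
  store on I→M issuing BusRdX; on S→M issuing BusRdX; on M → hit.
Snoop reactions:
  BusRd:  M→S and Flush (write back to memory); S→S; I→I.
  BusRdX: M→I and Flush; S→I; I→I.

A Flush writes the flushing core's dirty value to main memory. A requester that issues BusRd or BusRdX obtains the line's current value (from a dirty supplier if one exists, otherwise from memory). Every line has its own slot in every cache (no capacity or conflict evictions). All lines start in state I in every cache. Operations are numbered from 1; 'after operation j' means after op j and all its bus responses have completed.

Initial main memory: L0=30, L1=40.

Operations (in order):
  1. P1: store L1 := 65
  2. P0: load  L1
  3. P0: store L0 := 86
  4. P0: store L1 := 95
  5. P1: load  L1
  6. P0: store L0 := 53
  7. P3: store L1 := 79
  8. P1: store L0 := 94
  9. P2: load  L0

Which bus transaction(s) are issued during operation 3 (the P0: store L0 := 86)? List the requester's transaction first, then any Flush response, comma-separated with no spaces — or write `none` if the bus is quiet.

bus = BusRdX

1. P1: store L1 := 65  bus=[BusRdX]  L1: P0=I P1=M P2=I P3=I  mem[L1]=40
2. P0: load  L1  bus=[BusRd,Flush]  L1: P0=S P1=S P2=I P3=I  mem[L1]=65
3. P0: store L0 := 86  bus=[BusRdX]  L0: P0=M P1=I P2=I P3=I  mem[L0]=30
4. P0: store L1 := 95  bus=[BusRdX]  L1: P0=M P1=I P2=I P3=I  mem[L1]=65
5. P1: load  L1  bus=[BusRd,Flush]  L1: P0=S P1=S P2=I P3=I  mem[L1]=95
6. P0: store L0 := 53  bus=[-]  L0: P0=M P1=I P2=I P3=I  mem[L0]=30
7. P3: store L1 := 79  bus=[BusRdX]  L1: P0=I P1=I P2=I P3=M  mem[L1]=95
8. P1: store L0 := 94  bus=[BusRdX,Flush]  L0: P0=I P1=M P2=I P3=I  mem[L0]=53
9. P2: load  L0  bus=[BusRd,Flush]  L0: P0=I P1=S P2=S P3=I  mem[L0]=94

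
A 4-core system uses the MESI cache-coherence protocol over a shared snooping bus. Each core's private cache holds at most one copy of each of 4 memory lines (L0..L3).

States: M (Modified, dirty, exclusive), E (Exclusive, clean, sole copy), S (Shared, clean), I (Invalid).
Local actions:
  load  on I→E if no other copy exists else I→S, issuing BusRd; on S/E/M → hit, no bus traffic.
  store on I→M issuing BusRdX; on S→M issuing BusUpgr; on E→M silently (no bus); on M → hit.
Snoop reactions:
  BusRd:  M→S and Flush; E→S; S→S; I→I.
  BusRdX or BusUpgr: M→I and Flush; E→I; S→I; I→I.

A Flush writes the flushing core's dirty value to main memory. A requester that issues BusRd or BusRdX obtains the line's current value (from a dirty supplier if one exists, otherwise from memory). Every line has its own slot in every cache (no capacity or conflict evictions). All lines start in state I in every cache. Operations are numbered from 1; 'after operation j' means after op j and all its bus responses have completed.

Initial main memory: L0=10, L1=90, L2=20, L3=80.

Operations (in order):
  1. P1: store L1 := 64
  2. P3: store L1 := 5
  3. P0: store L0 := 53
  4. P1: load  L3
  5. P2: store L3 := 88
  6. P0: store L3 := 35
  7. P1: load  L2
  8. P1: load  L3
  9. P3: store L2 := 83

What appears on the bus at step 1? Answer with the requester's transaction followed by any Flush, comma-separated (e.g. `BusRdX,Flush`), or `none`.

bus = BusRdX

1. P1: store L1 := 64  bus=[BusRdX]  L1: P0=I P1=M P2=I P3=I  mem[L1]=90
2. P3: store L1 := 5  bus=[BusRdX,Flush]  L1: P0=I P1=I P2=I P3=M  mem[L1]=64
3. P0: store L0 := 53  bus=[BusRdX]  L0: P0=M P1=I P2=I P3=I  mem[L0]=10
4. P1: load  L3  bus=[BusRd]  L3: P0=I P1=E P2=I P3=I  mem[L3]=80
5. P2: store L3 := 88  bus=[BusRdX]  L3: P0=I P1=I P2=M P3=I  mem[L3]=80
6. P0: store L3 := 35  bus=[BusRdX,Flush]  L3: P0=M P1=I P2=I P3=I  mem[L3]=88
7. P1: load  L2  bus=[BusRd]  L2: P0=I P1=E P2=I P3=I  mem[L2]=20
8. P1: load  L3  bus=[BusRd,Flush]  L3: P0=S P1=S P2=I P3=I  mem[L3]=35
9. P3: store L2 := 83  bus=[BusRdX]  L2: P0=I P1=I P2=I P3=M  mem[L2]=20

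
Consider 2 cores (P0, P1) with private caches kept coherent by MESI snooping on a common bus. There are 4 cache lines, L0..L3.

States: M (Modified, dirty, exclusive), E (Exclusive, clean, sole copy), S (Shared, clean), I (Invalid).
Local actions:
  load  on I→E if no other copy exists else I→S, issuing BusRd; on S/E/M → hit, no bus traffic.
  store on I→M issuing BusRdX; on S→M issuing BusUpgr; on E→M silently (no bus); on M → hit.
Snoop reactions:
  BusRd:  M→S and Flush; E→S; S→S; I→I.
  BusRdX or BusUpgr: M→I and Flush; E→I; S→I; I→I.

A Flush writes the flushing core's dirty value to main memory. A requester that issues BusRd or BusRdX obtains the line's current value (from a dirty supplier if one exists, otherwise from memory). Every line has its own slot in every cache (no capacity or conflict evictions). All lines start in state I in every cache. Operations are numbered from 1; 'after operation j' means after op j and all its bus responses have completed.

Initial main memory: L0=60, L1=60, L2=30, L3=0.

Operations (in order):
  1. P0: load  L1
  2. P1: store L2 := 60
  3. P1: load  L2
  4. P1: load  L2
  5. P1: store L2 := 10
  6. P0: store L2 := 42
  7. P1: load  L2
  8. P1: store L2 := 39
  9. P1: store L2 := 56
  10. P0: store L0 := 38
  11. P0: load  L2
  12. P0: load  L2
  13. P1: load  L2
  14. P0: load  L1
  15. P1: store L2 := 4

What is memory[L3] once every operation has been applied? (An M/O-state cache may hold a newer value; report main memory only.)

1. P0: load  L1  bus=[BusRd]  L1: P0=E P1=I  mem[L1]=60
2. P1: store L2 := 60  bus=[BusRdX]  L2: P0=I P1=M  mem[L2]=30
3. P1: load  L2  bus=[-]  L2: P0=I P1=M  mem[L2]=30
4. P1: load  L2  bus=[-]  L2: P0=I P1=M  mem[L2]=30
5. P1: store L2 := 10  bus=[-]  L2: P0=I P1=M  mem[L2]=30
6. P0: store L2 := 42  bus=[BusRdX,Flush]  L2: P0=M P1=I  mem[L2]=10
7. P1: load  L2  bus=[BusRd,Flush]  L2: P0=S P1=S  mem[L2]=42
8. P1: store L2 := 39  bus=[BusUpgr]  L2: P0=I P1=M  mem[L2]=42
9. P1: store L2 := 56  bus=[-]  L2: P0=I P1=M  mem[L2]=42
10. P0: store L0 := 38  bus=[BusRdX]  L0: P0=M P1=I  mem[L0]=60
11. P0: load  L2  bus=[BusRd,Flush]  L2: P0=S P1=S  mem[L2]=56
12. P0: load  L2  bus=[-]  L2: P0=S P1=S  mem[L2]=56
13. P1: load  L2  bus=[-]  L2: P0=S P1=S  mem[L2]=56
14. P0: load  L1  bus=[-]  L1: P0=E P1=I  mem[L1]=60
15. P1: store L2 := 4  bus=[BusUpgr]  L2: P0=I P1=M  mem[L2]=56

memory[L3] = 0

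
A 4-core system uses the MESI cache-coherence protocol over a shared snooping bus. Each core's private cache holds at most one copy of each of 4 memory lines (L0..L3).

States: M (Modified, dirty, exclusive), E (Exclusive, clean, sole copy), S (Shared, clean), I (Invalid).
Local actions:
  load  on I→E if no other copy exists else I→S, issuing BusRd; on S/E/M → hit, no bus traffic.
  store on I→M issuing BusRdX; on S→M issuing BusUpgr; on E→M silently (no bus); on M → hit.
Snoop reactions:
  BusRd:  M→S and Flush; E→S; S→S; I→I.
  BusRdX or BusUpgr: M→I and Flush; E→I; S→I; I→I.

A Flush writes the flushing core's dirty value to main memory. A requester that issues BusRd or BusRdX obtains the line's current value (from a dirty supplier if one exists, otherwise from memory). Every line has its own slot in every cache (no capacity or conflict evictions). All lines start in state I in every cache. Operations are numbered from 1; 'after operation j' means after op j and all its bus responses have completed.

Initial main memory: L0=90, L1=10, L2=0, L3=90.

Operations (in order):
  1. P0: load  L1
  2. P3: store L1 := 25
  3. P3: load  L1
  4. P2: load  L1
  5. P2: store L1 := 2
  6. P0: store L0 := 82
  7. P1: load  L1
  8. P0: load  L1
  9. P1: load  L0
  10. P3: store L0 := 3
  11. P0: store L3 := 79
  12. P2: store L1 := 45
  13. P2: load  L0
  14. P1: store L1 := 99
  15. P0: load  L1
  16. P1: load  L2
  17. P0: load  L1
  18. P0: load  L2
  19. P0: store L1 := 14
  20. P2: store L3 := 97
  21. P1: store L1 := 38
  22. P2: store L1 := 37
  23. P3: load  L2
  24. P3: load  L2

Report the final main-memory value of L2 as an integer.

step 1: P0: load  L1  ⟶  EIII  (L1)  txn=BusRd  M[L1]=10
step 2: P3: store L1 := 25  ⟶  IIIM  (L1)  txn=BusRdX  M[L1]=10
step 3: P3: load  L1  ⟶  IIIM  (L1)  txn=∅  M[L1]=10
step 4: P2: load  L1  ⟶  IISS  (L1)  txn=BusRd+Flush  M[L1]=25
step 5: P2: store L1 := 2  ⟶  IIMI  (L1)  txn=BusUpgr  M[L1]=25
step 6: P0: store L0 := 82  ⟶  MIII  (L0)  txn=BusRdX  M[L0]=90
step 7: P1: load  L1  ⟶  ISSI  (L1)  txn=BusRd+Flush  M[L1]=2
step 8: P0: load  L1  ⟶  SSSI  (L1)  txn=BusRd  M[L1]=2
step 9: P1: load  L0  ⟶  SSII  (L0)  txn=BusRd+Flush  M[L0]=82
step 10: P3: store L0 := 3  ⟶  IIIM  (L0)  txn=BusRdX  M[L0]=82
step 11: P0: store L3 := 79  ⟶  MIII  (L3)  txn=BusRdX  M[L3]=90
step 12: P2: store L1 := 45  ⟶  IIMI  (L1)  txn=BusUpgr  M[L1]=2
step 13: P2: load  L0  ⟶  IISS  (L0)  txn=BusRd+Flush  M[L0]=3
step 14: P1: store L1 := 99  ⟶  IMII  (L1)  txn=BusRdX+Flush  M[L1]=45
step 15: P0: load  L1  ⟶  SSII  (L1)  txn=BusRd+Flush  M[L1]=99
step 16: P1: load  L2  ⟶  IEII  (L2)  txn=BusRd  M[L2]=0
step 17: P0: load  L1  ⟶  SSII  (L1)  txn=∅  M[L1]=99
step 18: P0: load  L2  ⟶  SSII  (L2)  txn=BusRd  M[L2]=0
step 19: P0: store L1 := 14  ⟶  MIII  (L1)  txn=BusUpgr  M[L1]=99
step 20: P2: store L3 := 97  ⟶  IIMI  (L3)  txn=BusRdX+Flush  M[L3]=79
step 21: P1: store L1 := 38  ⟶  IMII  (L1)  txn=BusRdX+Flush  M[L1]=14
step 22: P2: store L1 := 37  ⟶  IIMI  (L1)  txn=BusRdX+Flush  M[L1]=38
step 23: P3: load  L2  ⟶  SSIS  (L2)  txn=BusRd  M[L2]=0
step 24: P3: load  L2  ⟶  SSIS  (L2)  txn=∅  M[L2]=0

memory[L2] = 0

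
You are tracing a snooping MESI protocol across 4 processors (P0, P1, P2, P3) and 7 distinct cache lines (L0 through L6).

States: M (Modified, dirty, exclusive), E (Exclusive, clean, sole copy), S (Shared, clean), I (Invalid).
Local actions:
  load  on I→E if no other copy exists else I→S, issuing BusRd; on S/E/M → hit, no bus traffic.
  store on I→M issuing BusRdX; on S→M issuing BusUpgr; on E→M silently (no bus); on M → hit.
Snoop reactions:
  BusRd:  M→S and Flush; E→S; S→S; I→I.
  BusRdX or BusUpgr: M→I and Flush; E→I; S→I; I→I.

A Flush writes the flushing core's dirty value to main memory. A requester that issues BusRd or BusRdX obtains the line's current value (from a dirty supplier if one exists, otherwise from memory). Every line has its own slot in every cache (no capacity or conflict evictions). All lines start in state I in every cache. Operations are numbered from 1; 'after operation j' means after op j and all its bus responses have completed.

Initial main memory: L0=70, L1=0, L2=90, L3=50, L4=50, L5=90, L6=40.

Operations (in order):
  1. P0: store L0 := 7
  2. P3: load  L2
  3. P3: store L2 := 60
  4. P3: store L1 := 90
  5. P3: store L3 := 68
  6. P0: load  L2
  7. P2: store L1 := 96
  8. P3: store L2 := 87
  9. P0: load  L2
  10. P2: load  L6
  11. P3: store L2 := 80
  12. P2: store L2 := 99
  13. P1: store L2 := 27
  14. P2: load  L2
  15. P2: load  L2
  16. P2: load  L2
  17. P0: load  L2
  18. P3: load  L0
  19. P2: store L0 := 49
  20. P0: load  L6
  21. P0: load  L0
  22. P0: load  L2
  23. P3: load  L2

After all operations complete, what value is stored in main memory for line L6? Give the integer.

  op1 P0: store L0 := 7 → M/I/I/I on L0; bus BusRdX; mem=70
  op2 P3: load  L2 → I/I/I/E on L2; bus BusRd; mem=90
  op3 P3: store L2 := 60 → I/I/I/M on L2; bus (none); mem=90
  op4 P3: store L1 := 90 → I/I/I/M on L1; bus BusRdX; mem=0
  op5 P3: store L3 := 68 → I/I/I/M on L3; bus BusRdX; mem=50
  op6 P0: load  L2 → S/I/I/S on L2; bus BusRd Flush; mem=60
  op7 P2: store L1 := 96 → I/I/M/I on L1; bus BusRdX Flush; mem=90
  op8 P3: store L2 := 87 → I/I/I/M on L2; bus BusUpgr; mem=60
  op9 P0: load  L2 → S/I/I/S on L2; bus BusRd Flush; mem=87
  op10 P2: load  L6 → I/I/E/I on L6; bus BusRd; mem=40
  op11 P3: store L2 := 80 → I/I/I/M on L2; bus BusUpgr; mem=87
  op12 P2: store L2 := 99 → I/I/M/I on L2; bus BusRdX Flush; mem=80
  op13 P1: store L2 := 27 → I/M/I/I on L2; bus BusRdX Flush; mem=99
  op14 P2: load  L2 → I/S/S/I on L2; bus BusRd Flush; mem=27
  op15 P2: load  L2 → I/S/S/I on L2; bus (none); mem=27
  op16 P2: load  L2 → I/S/S/I on L2; bus (none); mem=27
  op17 P0: load  L2 → S/S/S/I on L2; bus BusRd; mem=27
  op18 P3: load  L0 → S/I/I/S on L0; bus BusRd Flush; mem=7
  op19 P2: store L0 := 49 → I/I/M/I on L0; bus BusRdX; mem=7
  op20 P0: load  L6 → S/I/S/I on L6; bus BusRd; mem=40
  op21 P0: load  L0 → S/I/S/I on L0; bus BusRd Flush; mem=49
  op22 P0: load  L2 → S/S/S/I on L2; bus (none); mem=27
  op23 P3: load  L2 → S/S/S/S on L2; bus BusRd; mem=27

memory[L6] = 40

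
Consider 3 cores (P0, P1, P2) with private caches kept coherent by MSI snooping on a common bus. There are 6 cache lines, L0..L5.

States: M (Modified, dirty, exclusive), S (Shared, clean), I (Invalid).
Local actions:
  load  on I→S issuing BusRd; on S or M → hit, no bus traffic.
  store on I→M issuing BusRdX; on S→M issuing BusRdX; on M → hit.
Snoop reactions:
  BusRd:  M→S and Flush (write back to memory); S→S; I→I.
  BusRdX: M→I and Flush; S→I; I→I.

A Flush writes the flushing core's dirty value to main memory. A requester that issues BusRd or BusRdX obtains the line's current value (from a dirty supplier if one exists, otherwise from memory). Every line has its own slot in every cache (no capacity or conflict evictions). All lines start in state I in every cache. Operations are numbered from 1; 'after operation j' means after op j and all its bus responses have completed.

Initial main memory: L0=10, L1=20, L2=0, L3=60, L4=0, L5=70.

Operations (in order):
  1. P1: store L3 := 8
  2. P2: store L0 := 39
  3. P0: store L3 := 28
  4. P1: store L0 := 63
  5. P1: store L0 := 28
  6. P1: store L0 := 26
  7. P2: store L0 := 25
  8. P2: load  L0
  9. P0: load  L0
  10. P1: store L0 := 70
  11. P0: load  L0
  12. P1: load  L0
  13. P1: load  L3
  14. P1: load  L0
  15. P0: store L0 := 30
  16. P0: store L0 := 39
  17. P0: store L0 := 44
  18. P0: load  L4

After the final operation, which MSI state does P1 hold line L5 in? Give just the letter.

1. P1: store L3 := 8  bus=[BusRdX]  L3: P0=I P1=M P2=I  mem[L3]=60
2. P2: store L0 := 39  bus=[BusRdX]  L0: P0=I P1=I P2=M  mem[L0]=10
3. P0: store L3 := 28  bus=[BusRdX,Flush]  L3: P0=M P1=I P2=I  mem[L3]=8
4. P1: store L0 := 63  bus=[BusRdX,Flush]  L0: P0=I P1=M P2=I  mem[L0]=39
5. P1: store L0 := 28  bus=[-]  L0: P0=I P1=M P2=I  mem[L0]=39
6. P1: store L0 := 26  bus=[-]  L0: P0=I P1=M P2=I  mem[L0]=39
7. P2: store L0 := 25  bus=[BusRdX,Flush]  L0: P0=I P1=I P2=M  mem[L0]=26
8. P2: load  L0  bus=[-]  L0: P0=I P1=I P2=M  mem[L0]=26
9. P0: load  L0  bus=[BusRd,Flush]  L0: P0=S P1=I P2=S  mem[L0]=25
10. P1: store L0 := 70  bus=[BusRdX]  L0: P0=I P1=M P2=I  mem[L0]=25
11. P0: load  L0  bus=[BusRd,Flush]  L0: P0=S P1=S P2=I  mem[L0]=70
12. P1: load  L0  bus=[-]  L0: P0=S P1=S P2=I  mem[L0]=70
13. P1: load  L3  bus=[BusRd,Flush]  L3: P0=S P1=S P2=I  mem[L3]=28
14. P1: load  L0  bus=[-]  L0: P0=S P1=S P2=I  mem[L0]=70
15. P0: store L0 := 30  bus=[BusRdX]  L0: P0=M P1=I P2=I  mem[L0]=70
16. P0: store L0 := 39  bus=[-]  L0: P0=M P1=I P2=I  mem[L0]=70
17. P0: store L0 := 44  bus=[-]  L0: P0=M P1=I P2=I  mem[L0]=70
18. P0: load  L4  bus=[BusRd]  L4: P0=S P1=I P2=I  mem[L4]=0

state = I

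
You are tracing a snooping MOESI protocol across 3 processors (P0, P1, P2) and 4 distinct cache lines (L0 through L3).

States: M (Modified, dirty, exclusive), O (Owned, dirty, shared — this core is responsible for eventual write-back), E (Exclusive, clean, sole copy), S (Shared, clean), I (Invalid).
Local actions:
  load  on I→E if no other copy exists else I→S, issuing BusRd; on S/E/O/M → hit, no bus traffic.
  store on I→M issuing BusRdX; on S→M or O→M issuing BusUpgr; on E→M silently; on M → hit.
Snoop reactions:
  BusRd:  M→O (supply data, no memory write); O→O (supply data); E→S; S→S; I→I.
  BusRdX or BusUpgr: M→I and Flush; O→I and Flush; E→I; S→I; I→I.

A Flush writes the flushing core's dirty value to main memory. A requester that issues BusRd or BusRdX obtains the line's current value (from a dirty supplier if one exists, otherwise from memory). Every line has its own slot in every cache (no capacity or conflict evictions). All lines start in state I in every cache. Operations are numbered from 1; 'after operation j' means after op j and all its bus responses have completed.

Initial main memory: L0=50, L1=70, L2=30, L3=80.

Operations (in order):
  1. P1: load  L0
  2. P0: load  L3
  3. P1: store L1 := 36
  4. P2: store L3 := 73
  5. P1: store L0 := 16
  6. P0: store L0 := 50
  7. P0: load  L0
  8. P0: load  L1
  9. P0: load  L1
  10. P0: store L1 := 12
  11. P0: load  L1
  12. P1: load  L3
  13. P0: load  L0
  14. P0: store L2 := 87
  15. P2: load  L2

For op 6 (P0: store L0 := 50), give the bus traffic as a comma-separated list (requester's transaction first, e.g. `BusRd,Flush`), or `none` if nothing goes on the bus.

bus = BusRdX,Flush

  op1 P1: load  L0 → I/E/I on L0; bus BusRd; mem=50
  op2 P0: load  L3 → E/I/I on L3; bus BusRd; mem=80
  op3 P1: store L1 := 36 → I/M/I on L1; bus BusRdX; mem=70
  op4 P2: store L3 := 73 → I/I/M on L3; bus BusRdX; mem=80
  op5 P1: store L0 := 16 → I/M/I on L0; bus (none); mem=50
  op6 P0: store L0 := 50 → M/I/I on L0; bus BusRdX Flush; mem=16
  op7 P0: load  L0 → M/I/I on L0; bus (none); mem=16
  op8 P0: load  L1 → S/O/I on L1; bus BusRd; mem=70
  op9 P0: load  L1 → S/O/I on L1; bus (none); mem=70
  op10 P0: store L1 := 12 → M/I/I on L1; bus BusUpgr Flush; mem=36
  op11 P0: load  L1 → M/I/I on L1; bus (none); mem=36
  op12 P1: load  L3 → I/S/O on L3; bus BusRd; mem=80
  op13 P0: load  L0 → M/I/I on L0; bus (none); mem=16
  op14 P0: store L2 := 87 → M/I/I on L2; bus BusRdX; mem=30
  op15 P2: load  L2 → O/I/S on L2; bus BusRd; mem=30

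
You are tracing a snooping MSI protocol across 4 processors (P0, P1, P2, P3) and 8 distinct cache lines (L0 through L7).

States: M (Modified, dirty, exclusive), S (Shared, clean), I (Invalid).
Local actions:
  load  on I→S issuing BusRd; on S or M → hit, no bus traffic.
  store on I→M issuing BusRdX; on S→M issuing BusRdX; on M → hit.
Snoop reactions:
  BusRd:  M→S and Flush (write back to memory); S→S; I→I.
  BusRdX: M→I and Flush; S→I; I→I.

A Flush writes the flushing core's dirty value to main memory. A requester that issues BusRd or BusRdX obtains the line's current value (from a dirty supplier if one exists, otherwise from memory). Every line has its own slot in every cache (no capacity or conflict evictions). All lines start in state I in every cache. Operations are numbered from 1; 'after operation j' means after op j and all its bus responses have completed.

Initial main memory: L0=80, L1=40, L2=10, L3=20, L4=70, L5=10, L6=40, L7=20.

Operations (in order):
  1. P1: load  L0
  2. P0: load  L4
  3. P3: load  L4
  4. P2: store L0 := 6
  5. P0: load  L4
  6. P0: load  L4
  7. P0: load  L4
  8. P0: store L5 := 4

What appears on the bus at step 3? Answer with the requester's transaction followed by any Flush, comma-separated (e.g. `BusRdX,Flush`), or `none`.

1. P1: load  L0  bus=[BusRd]  L0: P0=I P1=S P2=I P3=I  mem[L0]=80
2. P0: load  L4  bus=[BusRd]  L4: P0=S P1=I P2=I P3=I  mem[L4]=70
3. P3: load  L4  bus=[BusRd]  L4: P0=S P1=I P2=I P3=S  mem[L4]=70
4. P2: store L0 := 6  bus=[BusRdX]  L0: P0=I P1=I P2=M P3=I  mem[L0]=80
5. P0: load  L4  bus=[-]  L4: P0=S P1=I P2=I P3=S  mem[L4]=70
6. P0: load  L4  bus=[-]  L4: P0=S P1=I P2=I P3=S  mem[L4]=70
7. P0: load  L4  bus=[-]  L4: P0=S P1=I P2=I P3=S  mem[L4]=70
8. P0: store L5 := 4  bus=[BusRdX]  L5: P0=M P1=I P2=I P3=I  mem[L5]=10

bus = BusRd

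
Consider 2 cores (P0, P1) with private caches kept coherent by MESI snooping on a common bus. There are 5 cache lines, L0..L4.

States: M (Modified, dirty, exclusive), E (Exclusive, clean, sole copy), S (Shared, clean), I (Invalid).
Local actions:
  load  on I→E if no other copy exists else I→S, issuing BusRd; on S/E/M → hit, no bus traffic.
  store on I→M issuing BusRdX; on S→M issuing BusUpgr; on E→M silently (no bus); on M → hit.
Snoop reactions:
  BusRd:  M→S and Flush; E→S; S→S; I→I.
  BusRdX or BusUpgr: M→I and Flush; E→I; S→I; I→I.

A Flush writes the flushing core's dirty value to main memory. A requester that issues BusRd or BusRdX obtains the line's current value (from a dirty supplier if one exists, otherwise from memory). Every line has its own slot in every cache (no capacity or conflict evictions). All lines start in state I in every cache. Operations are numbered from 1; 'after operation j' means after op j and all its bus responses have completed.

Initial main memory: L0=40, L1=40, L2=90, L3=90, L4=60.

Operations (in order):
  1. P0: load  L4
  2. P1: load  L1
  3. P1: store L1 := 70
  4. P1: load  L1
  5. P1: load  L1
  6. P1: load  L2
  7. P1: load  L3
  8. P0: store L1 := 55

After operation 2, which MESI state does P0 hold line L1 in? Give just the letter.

[1] P0: load  L4 | P0:E(60), P1:I | bus: BusRd
[2] P1: load  L1 | P0:I, P1:E(40) | bus: BusRd
[3] P1: store L1 := 70 | P0:I, P1:M(70) | bus: none
[4] P1: load  L1 | P0:I, P1:M(70) | bus: none
[5] P1: load  L1 | P0:I, P1:M(70) | bus: none
[6] P1: load  L2 | P0:I, P1:E(90) | bus: BusRd
[7] P1: load  L3 | P0:I, P1:E(90) | bus: BusRd
[8] P0: store L1 := 55 | P0:M(55), P1:I | bus: BusRdX,Flush

state = I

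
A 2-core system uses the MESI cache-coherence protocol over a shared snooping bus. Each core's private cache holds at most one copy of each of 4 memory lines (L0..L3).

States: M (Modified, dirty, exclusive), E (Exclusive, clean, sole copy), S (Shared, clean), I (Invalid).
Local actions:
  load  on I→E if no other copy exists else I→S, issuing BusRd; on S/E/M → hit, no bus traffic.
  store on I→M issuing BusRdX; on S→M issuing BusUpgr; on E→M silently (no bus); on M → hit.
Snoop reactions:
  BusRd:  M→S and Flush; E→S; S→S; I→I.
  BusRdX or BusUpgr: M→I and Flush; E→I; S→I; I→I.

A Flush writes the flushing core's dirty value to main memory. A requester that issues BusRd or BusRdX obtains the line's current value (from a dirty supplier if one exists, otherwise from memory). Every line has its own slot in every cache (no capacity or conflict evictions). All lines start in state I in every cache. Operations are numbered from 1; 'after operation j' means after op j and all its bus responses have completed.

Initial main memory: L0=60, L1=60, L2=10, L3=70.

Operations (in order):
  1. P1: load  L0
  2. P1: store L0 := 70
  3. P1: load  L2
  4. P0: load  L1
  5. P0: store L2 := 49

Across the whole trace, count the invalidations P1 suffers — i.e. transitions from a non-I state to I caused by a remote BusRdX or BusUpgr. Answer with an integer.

invalidations = 1

step 1: P1: load  L0  ⟶  IE  (L0)  txn=BusRd  M[L0]=60
step 2: P1: store L0 := 70  ⟶  IM  (L0)  txn=∅  M[L0]=60
step 3: P1: load  L2  ⟶  IE  (L2)  txn=BusRd  M[L2]=10
step 4: P0: load  L1  ⟶  EI  (L1)  txn=BusRd  M[L1]=60
step 5: P0: store L2 := 49  ⟶  MI  (L2)  txn=BusRdX  M[L2]=10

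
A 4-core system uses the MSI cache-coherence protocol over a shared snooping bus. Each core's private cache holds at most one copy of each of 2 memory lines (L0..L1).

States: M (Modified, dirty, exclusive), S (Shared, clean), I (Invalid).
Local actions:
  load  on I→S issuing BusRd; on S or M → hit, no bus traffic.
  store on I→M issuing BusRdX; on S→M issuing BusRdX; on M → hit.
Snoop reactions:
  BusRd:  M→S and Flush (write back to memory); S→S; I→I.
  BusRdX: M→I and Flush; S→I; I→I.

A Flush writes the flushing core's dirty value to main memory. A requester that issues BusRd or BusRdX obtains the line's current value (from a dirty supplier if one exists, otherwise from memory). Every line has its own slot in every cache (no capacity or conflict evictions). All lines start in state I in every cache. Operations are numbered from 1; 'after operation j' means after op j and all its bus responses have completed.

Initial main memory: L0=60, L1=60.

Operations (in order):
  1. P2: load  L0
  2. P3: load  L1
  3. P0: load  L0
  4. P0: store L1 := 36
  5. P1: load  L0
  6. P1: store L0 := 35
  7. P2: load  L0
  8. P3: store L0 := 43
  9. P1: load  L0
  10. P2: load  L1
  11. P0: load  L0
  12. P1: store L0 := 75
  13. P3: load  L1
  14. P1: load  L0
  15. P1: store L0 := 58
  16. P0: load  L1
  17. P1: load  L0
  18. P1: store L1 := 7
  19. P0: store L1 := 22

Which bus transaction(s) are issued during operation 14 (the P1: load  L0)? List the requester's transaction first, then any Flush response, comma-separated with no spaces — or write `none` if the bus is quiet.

bus = none

[1] P2: load  L0 | P0:I, P1:I, P2:S(60), P3:I | bus: BusRd
[2] P3: load  L1 | P0:I, P1:I, P2:I, P3:S(60) | bus: BusRd
[3] P0: load  L0 | P0:S(60), P1:I, P2:S(60), P3:I | bus: BusRd
[4] P0: store L1 := 36 | P0:M(36), P1:I, P2:I, P3:I | bus: BusRdX
[5] P1: load  L0 | P0:S(60), P1:S(60), P2:S(60), P3:I | bus: BusRd
[6] P1: store L0 := 35 | P0:I, P1:M(35), P2:I, P3:I | bus: BusRdX
[7] P2: load  L0 | P0:I, P1:S(35), P2:S(35), P3:I | bus: BusRd,Flush
[8] P3: store L0 := 43 | P0:I, P1:I, P2:I, P3:M(43) | bus: BusRdX
[9] P1: load  L0 | P0:I, P1:S(43), P2:I, P3:S(43) | bus: BusRd,Flush
[10] P2: load  L1 | P0:S(36), P1:I, P2:S(36), P3:I | bus: BusRd,Flush
[11] P0: load  L0 | P0:S(43), P1:S(43), P2:I, P3:S(43) | bus: BusRd
[12] P1: store L0 := 75 | P0:I, P1:M(75), P2:I, P3:I | bus: BusRdX
[13] P3: load  L1 | P0:S(36), P1:I, P2:S(36), P3:S(36) | bus: BusRd
[14] P1: load  L0 | P0:I, P1:M(75), P2:I, P3:I | bus: none
[15] P1: store L0 := 58 | P0:I, P1:M(58), P2:I, P3:I | bus: none
[16] P0: load  L1 | P0:S(36), P1:I, P2:S(36), P3:S(36) | bus: none
[17] P1: load  L0 | P0:I, P1:M(58), P2:I, P3:I | bus: none
[18] P1: store L1 := 7 | P0:I, P1:M(7), P2:I, P3:I | bus: BusRdX
[19] P0: store L1 := 22 | P0:M(22), P1:I, P2:I, P3:I | bus: BusRdX,Flush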